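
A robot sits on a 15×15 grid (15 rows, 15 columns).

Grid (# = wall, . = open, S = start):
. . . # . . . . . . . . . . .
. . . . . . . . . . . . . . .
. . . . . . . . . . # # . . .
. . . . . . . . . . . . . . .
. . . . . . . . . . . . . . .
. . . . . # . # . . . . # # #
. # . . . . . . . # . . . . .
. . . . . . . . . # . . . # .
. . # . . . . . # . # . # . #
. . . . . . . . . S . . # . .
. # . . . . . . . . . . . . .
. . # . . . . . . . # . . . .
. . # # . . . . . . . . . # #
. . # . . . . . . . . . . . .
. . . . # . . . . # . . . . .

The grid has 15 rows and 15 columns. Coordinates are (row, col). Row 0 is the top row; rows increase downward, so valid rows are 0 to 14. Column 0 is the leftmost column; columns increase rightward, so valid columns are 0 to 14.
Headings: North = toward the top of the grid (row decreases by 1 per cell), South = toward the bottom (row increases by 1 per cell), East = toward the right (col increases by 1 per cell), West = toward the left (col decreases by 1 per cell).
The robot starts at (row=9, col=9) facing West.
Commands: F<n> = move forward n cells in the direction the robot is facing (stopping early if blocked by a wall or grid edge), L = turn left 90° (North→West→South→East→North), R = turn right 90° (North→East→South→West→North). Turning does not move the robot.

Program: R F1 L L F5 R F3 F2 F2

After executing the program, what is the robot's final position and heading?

Answer: Final position: (row=13, col=3), facing West

Derivation:
Start: (row=9, col=9), facing West
  R: turn right, now facing North
  F1: move forward 1, now at (row=8, col=9)
  L: turn left, now facing West
  L: turn left, now facing South
  F5: move forward 5, now at (row=13, col=9)
  R: turn right, now facing West
  F3: move forward 3, now at (row=13, col=6)
  F2: move forward 2, now at (row=13, col=4)
  F2: move forward 1/2 (blocked), now at (row=13, col=3)
Final: (row=13, col=3), facing West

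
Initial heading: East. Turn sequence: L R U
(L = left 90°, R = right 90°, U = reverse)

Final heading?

Answer: Final heading: West

Derivation:
Start: East
  L (left (90° counter-clockwise)) -> North
  R (right (90° clockwise)) -> East
  U (U-turn (180°)) -> West
Final: West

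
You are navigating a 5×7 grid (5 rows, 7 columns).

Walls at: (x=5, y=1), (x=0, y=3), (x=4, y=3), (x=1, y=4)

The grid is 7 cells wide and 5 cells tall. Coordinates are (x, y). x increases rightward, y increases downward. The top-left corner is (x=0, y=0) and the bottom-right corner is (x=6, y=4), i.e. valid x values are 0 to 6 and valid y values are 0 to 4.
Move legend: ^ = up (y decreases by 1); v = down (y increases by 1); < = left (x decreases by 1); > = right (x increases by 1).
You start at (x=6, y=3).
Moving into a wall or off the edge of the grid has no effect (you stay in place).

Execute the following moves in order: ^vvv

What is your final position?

Start: (x=6, y=3)
  ^ (up): (x=6, y=3) -> (x=6, y=2)
  v (down): (x=6, y=2) -> (x=6, y=3)
  v (down): (x=6, y=3) -> (x=6, y=4)
  v (down): blocked, stay at (x=6, y=4)
Final: (x=6, y=4)

Answer: Final position: (x=6, y=4)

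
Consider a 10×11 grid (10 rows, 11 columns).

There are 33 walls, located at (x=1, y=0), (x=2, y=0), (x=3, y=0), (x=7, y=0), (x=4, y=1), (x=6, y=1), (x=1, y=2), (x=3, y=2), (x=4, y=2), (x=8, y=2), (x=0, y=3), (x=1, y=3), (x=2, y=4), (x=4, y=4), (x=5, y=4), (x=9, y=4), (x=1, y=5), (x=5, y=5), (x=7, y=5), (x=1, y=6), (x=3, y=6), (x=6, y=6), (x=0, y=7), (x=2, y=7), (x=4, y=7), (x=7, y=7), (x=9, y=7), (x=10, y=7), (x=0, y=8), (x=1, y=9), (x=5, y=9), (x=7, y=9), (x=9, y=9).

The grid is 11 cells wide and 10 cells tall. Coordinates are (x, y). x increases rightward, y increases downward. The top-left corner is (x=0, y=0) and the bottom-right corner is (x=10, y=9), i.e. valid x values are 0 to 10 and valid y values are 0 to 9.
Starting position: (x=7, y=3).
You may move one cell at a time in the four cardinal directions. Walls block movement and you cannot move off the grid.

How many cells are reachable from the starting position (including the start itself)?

BFS flood-fill from (x=7, y=3):
  Distance 0: (x=7, y=3)
  Distance 1: (x=7, y=2), (x=6, y=3), (x=8, y=3), (x=7, y=4)
  Distance 2: (x=7, y=1), (x=6, y=2), (x=5, y=3), (x=9, y=3), (x=6, y=4), (x=8, y=4)
  Distance 3: (x=8, y=1), (x=5, y=2), (x=9, y=2), (x=4, y=3), (x=10, y=3), (x=6, y=5), (x=8, y=5)
  Distance 4: (x=8, y=0), (x=5, y=1), (x=9, y=1), (x=10, y=2), (x=3, y=3), (x=10, y=4), (x=9, y=5), (x=8, y=6)
  Distance 5: (x=5, y=0), (x=9, y=0), (x=10, y=1), (x=2, y=3), (x=3, y=4), (x=10, y=5), (x=7, y=6), (x=9, y=6), (x=8, y=7)
  Distance 6: (x=4, y=0), (x=6, y=0), (x=10, y=0), (x=2, y=2), (x=3, y=5), (x=10, y=6), (x=8, y=8)
  Distance 7: (x=2, y=1), (x=2, y=5), (x=4, y=5), (x=7, y=8), (x=9, y=8), (x=8, y=9)
  Distance 8: (x=1, y=1), (x=3, y=1), (x=2, y=6), (x=4, y=6), (x=6, y=8), (x=10, y=8)
  Distance 9: (x=0, y=1), (x=5, y=6), (x=6, y=7), (x=5, y=8), (x=6, y=9), (x=10, y=9)
  Distance 10: (x=0, y=0), (x=0, y=2), (x=5, y=7), (x=4, y=8)
  Distance 11: (x=3, y=8), (x=4, y=9)
  Distance 12: (x=3, y=7), (x=2, y=8), (x=3, y=9)
  Distance 13: (x=1, y=8), (x=2, y=9)
  Distance 14: (x=1, y=7)
Total reachable: 72 (grid has 77 open cells total)

Answer: Reachable cells: 72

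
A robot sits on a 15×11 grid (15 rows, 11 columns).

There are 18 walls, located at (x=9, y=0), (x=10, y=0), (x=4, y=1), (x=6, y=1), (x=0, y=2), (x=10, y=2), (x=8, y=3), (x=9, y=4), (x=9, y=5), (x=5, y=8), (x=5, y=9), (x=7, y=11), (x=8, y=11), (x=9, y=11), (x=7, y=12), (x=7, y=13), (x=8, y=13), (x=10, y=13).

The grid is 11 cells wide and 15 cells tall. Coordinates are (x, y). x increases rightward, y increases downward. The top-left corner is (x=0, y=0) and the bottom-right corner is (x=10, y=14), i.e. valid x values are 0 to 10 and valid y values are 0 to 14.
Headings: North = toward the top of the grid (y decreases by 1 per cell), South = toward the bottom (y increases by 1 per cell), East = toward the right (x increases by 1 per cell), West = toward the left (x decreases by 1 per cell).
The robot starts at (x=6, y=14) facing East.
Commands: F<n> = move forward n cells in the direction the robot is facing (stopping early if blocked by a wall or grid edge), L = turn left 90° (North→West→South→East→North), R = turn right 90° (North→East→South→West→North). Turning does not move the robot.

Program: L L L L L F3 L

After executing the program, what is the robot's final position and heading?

Start: (x=6, y=14), facing East
  L: turn left, now facing North
  L: turn left, now facing West
  L: turn left, now facing South
  L: turn left, now facing East
  L: turn left, now facing North
  F3: move forward 3, now at (x=6, y=11)
  L: turn left, now facing West
Final: (x=6, y=11), facing West

Answer: Final position: (x=6, y=11), facing West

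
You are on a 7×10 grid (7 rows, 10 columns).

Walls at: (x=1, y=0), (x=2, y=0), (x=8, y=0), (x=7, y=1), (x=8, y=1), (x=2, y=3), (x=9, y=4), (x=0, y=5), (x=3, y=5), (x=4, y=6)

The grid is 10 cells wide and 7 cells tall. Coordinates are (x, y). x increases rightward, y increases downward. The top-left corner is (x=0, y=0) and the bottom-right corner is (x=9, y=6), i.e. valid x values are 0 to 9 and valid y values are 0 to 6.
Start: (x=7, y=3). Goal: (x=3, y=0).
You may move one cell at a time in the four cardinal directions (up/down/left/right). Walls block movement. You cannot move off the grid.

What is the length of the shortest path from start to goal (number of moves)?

BFS from (x=7, y=3) until reaching (x=3, y=0):
  Distance 0: (x=7, y=3)
  Distance 1: (x=7, y=2), (x=6, y=3), (x=8, y=3), (x=7, y=4)
  Distance 2: (x=6, y=2), (x=8, y=2), (x=5, y=3), (x=9, y=3), (x=6, y=4), (x=8, y=4), (x=7, y=5)
  Distance 3: (x=6, y=1), (x=5, y=2), (x=9, y=2), (x=4, y=3), (x=5, y=4), (x=6, y=5), (x=8, y=5), (x=7, y=6)
  Distance 4: (x=6, y=0), (x=5, y=1), (x=9, y=1), (x=4, y=2), (x=3, y=3), (x=4, y=4), (x=5, y=5), (x=9, y=5), (x=6, y=6), (x=8, y=6)
  Distance 5: (x=5, y=0), (x=7, y=0), (x=9, y=0), (x=4, y=1), (x=3, y=2), (x=3, y=4), (x=4, y=5), (x=5, y=6), (x=9, y=6)
  Distance 6: (x=4, y=0), (x=3, y=1), (x=2, y=2), (x=2, y=4)
  Distance 7: (x=3, y=0), (x=2, y=1), (x=1, y=2), (x=1, y=4), (x=2, y=5)  <- goal reached here
One shortest path (7 moves): (x=7, y=3) -> (x=6, y=3) -> (x=5, y=3) -> (x=4, y=3) -> (x=3, y=3) -> (x=3, y=2) -> (x=3, y=1) -> (x=3, y=0)

Answer: Shortest path length: 7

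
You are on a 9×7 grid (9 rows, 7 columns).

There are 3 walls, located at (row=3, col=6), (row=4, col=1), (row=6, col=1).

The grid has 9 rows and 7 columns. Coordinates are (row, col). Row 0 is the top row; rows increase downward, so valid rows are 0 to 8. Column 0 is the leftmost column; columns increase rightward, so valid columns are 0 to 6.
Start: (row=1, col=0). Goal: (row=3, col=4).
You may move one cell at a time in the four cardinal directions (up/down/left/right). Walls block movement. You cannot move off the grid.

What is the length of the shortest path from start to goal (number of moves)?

BFS from (row=1, col=0) until reaching (row=3, col=4):
  Distance 0: (row=1, col=0)
  Distance 1: (row=0, col=0), (row=1, col=1), (row=2, col=0)
  Distance 2: (row=0, col=1), (row=1, col=2), (row=2, col=1), (row=3, col=0)
  Distance 3: (row=0, col=2), (row=1, col=3), (row=2, col=2), (row=3, col=1), (row=4, col=0)
  Distance 4: (row=0, col=3), (row=1, col=4), (row=2, col=3), (row=3, col=2), (row=5, col=0)
  Distance 5: (row=0, col=4), (row=1, col=5), (row=2, col=4), (row=3, col=3), (row=4, col=2), (row=5, col=1), (row=6, col=0)
  Distance 6: (row=0, col=5), (row=1, col=6), (row=2, col=5), (row=3, col=4), (row=4, col=3), (row=5, col=2), (row=7, col=0)  <- goal reached here
One shortest path (6 moves): (row=1, col=0) -> (row=1, col=1) -> (row=1, col=2) -> (row=1, col=3) -> (row=1, col=4) -> (row=2, col=4) -> (row=3, col=4)

Answer: Shortest path length: 6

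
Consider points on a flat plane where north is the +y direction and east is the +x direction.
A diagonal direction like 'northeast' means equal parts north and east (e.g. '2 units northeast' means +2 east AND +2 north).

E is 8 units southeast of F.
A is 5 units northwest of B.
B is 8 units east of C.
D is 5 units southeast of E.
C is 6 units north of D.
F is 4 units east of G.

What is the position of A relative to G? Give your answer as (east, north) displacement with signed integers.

Place G at the origin (east=0, north=0).
  F is 4 units east of G: delta (east=+4, north=+0); F at (east=4, north=0).
  E is 8 units southeast of F: delta (east=+8, north=-8); E at (east=12, north=-8).
  D is 5 units southeast of E: delta (east=+5, north=-5); D at (east=17, north=-13).
  C is 6 units north of D: delta (east=+0, north=+6); C at (east=17, north=-7).
  B is 8 units east of C: delta (east=+8, north=+0); B at (east=25, north=-7).
  A is 5 units northwest of B: delta (east=-5, north=+5); A at (east=20, north=-2).
Therefore A relative to G: (east=20, north=-2).

Answer: A is at (east=20, north=-2) relative to G.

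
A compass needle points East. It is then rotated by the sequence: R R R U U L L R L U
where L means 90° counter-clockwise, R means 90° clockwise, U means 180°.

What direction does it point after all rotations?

Answer: Final heading: North

Derivation:
Start: East
  R (right (90° clockwise)) -> South
  R (right (90° clockwise)) -> West
  R (right (90° clockwise)) -> North
  U (U-turn (180°)) -> South
  U (U-turn (180°)) -> North
  L (left (90° counter-clockwise)) -> West
  L (left (90° counter-clockwise)) -> South
  R (right (90° clockwise)) -> West
  L (left (90° counter-clockwise)) -> South
  U (U-turn (180°)) -> North
Final: North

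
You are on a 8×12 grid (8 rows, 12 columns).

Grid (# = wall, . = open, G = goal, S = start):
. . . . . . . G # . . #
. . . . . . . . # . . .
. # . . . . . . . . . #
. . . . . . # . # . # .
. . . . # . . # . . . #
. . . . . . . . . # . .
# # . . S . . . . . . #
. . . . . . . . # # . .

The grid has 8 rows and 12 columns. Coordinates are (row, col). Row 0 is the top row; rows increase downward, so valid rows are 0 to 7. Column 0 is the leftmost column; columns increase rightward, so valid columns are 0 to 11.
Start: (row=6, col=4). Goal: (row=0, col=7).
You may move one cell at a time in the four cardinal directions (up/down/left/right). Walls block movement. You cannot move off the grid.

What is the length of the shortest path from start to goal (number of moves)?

BFS from (row=6, col=4) until reaching (row=0, col=7):
  Distance 0: (row=6, col=4)
  Distance 1: (row=5, col=4), (row=6, col=3), (row=6, col=5), (row=7, col=4)
  Distance 2: (row=5, col=3), (row=5, col=5), (row=6, col=2), (row=6, col=6), (row=7, col=3), (row=7, col=5)
  Distance 3: (row=4, col=3), (row=4, col=5), (row=5, col=2), (row=5, col=6), (row=6, col=7), (row=7, col=2), (row=7, col=6)
  Distance 4: (row=3, col=3), (row=3, col=5), (row=4, col=2), (row=4, col=6), (row=5, col=1), (row=5, col=7), (row=6, col=8), (row=7, col=1), (row=7, col=7)
  Distance 5: (row=2, col=3), (row=2, col=5), (row=3, col=2), (row=3, col=4), (row=4, col=1), (row=5, col=0), (row=5, col=8), (row=6, col=9), (row=7, col=0)
  Distance 6: (row=1, col=3), (row=1, col=5), (row=2, col=2), (row=2, col=4), (row=2, col=6), (row=3, col=1), (row=4, col=0), (row=4, col=8), (row=6, col=10)
  Distance 7: (row=0, col=3), (row=0, col=5), (row=1, col=2), (row=1, col=4), (row=1, col=6), (row=2, col=7), (row=3, col=0), (row=4, col=9), (row=5, col=10), (row=7, col=10)
  Distance 8: (row=0, col=2), (row=0, col=4), (row=0, col=6), (row=1, col=1), (row=1, col=7), (row=2, col=0), (row=2, col=8), (row=3, col=7), (row=3, col=9), (row=4, col=10), (row=5, col=11), (row=7, col=11)
  Distance 9: (row=0, col=1), (row=0, col=7), (row=1, col=0), (row=2, col=9)  <- goal reached here
One shortest path (9 moves): (row=6, col=4) -> (row=6, col=5) -> (row=5, col=5) -> (row=4, col=5) -> (row=3, col=5) -> (row=2, col=5) -> (row=2, col=6) -> (row=2, col=7) -> (row=1, col=7) -> (row=0, col=7)

Answer: Shortest path length: 9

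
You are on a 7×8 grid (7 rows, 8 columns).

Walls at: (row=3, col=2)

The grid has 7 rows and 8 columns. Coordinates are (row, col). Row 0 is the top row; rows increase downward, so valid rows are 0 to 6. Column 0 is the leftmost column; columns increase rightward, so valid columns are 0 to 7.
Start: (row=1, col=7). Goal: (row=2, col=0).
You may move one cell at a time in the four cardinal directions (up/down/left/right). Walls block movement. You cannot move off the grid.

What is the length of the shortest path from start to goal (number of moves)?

BFS from (row=1, col=7) until reaching (row=2, col=0):
  Distance 0: (row=1, col=7)
  Distance 1: (row=0, col=7), (row=1, col=6), (row=2, col=7)
  Distance 2: (row=0, col=6), (row=1, col=5), (row=2, col=6), (row=3, col=7)
  Distance 3: (row=0, col=5), (row=1, col=4), (row=2, col=5), (row=3, col=6), (row=4, col=7)
  Distance 4: (row=0, col=4), (row=1, col=3), (row=2, col=4), (row=3, col=5), (row=4, col=6), (row=5, col=7)
  Distance 5: (row=0, col=3), (row=1, col=2), (row=2, col=3), (row=3, col=4), (row=4, col=5), (row=5, col=6), (row=6, col=7)
  Distance 6: (row=0, col=2), (row=1, col=1), (row=2, col=2), (row=3, col=3), (row=4, col=4), (row=5, col=5), (row=6, col=6)
  Distance 7: (row=0, col=1), (row=1, col=0), (row=2, col=1), (row=4, col=3), (row=5, col=4), (row=6, col=5)
  Distance 8: (row=0, col=0), (row=2, col=0), (row=3, col=1), (row=4, col=2), (row=5, col=3), (row=6, col=4)  <- goal reached here
One shortest path (8 moves): (row=1, col=7) -> (row=1, col=6) -> (row=1, col=5) -> (row=1, col=4) -> (row=1, col=3) -> (row=1, col=2) -> (row=1, col=1) -> (row=1, col=0) -> (row=2, col=0)

Answer: Shortest path length: 8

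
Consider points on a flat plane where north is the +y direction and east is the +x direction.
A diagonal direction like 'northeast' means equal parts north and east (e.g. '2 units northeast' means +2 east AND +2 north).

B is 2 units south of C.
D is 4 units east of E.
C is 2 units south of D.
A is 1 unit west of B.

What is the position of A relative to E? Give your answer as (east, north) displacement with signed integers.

Answer: A is at (east=3, north=-4) relative to E.

Derivation:
Place E at the origin (east=0, north=0).
  D is 4 units east of E: delta (east=+4, north=+0); D at (east=4, north=0).
  C is 2 units south of D: delta (east=+0, north=-2); C at (east=4, north=-2).
  B is 2 units south of C: delta (east=+0, north=-2); B at (east=4, north=-4).
  A is 1 unit west of B: delta (east=-1, north=+0); A at (east=3, north=-4).
Therefore A relative to E: (east=3, north=-4).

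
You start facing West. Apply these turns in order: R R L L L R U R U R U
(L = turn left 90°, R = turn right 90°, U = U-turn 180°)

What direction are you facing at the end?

Answer: Final heading: West

Derivation:
Start: West
  R (right (90° clockwise)) -> North
  R (right (90° clockwise)) -> East
  L (left (90° counter-clockwise)) -> North
  L (left (90° counter-clockwise)) -> West
  L (left (90° counter-clockwise)) -> South
  R (right (90° clockwise)) -> West
  U (U-turn (180°)) -> East
  R (right (90° clockwise)) -> South
  U (U-turn (180°)) -> North
  R (right (90° clockwise)) -> East
  U (U-turn (180°)) -> West
Final: West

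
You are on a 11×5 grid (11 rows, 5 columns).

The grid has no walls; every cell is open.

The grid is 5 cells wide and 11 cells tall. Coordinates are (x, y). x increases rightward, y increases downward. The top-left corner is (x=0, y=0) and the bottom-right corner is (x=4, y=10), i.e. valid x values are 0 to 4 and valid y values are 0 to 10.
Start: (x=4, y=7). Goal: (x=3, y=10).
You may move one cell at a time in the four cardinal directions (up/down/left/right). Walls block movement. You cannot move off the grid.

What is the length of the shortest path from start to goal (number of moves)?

Answer: Shortest path length: 4

Derivation:
BFS from (x=4, y=7) until reaching (x=3, y=10):
  Distance 0: (x=4, y=7)
  Distance 1: (x=4, y=6), (x=3, y=7), (x=4, y=8)
  Distance 2: (x=4, y=5), (x=3, y=6), (x=2, y=7), (x=3, y=8), (x=4, y=9)
  Distance 3: (x=4, y=4), (x=3, y=5), (x=2, y=6), (x=1, y=7), (x=2, y=8), (x=3, y=9), (x=4, y=10)
  Distance 4: (x=4, y=3), (x=3, y=4), (x=2, y=5), (x=1, y=6), (x=0, y=7), (x=1, y=8), (x=2, y=9), (x=3, y=10)  <- goal reached here
One shortest path (4 moves): (x=4, y=7) -> (x=3, y=7) -> (x=3, y=8) -> (x=3, y=9) -> (x=3, y=10)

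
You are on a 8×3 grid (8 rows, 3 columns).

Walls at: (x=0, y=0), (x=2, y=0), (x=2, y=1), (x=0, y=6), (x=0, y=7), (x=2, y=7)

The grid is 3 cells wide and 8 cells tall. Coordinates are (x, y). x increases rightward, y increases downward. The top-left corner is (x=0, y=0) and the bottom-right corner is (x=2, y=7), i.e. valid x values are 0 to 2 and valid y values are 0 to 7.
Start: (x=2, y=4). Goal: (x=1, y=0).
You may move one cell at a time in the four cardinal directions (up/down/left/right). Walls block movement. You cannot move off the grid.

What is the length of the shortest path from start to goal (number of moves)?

BFS from (x=2, y=4) until reaching (x=1, y=0):
  Distance 0: (x=2, y=4)
  Distance 1: (x=2, y=3), (x=1, y=4), (x=2, y=5)
  Distance 2: (x=2, y=2), (x=1, y=3), (x=0, y=4), (x=1, y=5), (x=2, y=6)
  Distance 3: (x=1, y=2), (x=0, y=3), (x=0, y=5), (x=1, y=6)
  Distance 4: (x=1, y=1), (x=0, y=2), (x=1, y=7)
  Distance 5: (x=1, y=0), (x=0, y=1)  <- goal reached here
One shortest path (5 moves): (x=2, y=4) -> (x=1, y=4) -> (x=1, y=3) -> (x=1, y=2) -> (x=1, y=1) -> (x=1, y=0)

Answer: Shortest path length: 5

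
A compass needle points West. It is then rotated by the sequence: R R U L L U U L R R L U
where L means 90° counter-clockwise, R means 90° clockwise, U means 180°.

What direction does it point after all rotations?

Answer: Final heading: West

Derivation:
Start: West
  R (right (90° clockwise)) -> North
  R (right (90° clockwise)) -> East
  U (U-turn (180°)) -> West
  L (left (90° counter-clockwise)) -> South
  L (left (90° counter-clockwise)) -> East
  U (U-turn (180°)) -> West
  U (U-turn (180°)) -> East
  L (left (90° counter-clockwise)) -> North
  R (right (90° clockwise)) -> East
  R (right (90° clockwise)) -> South
  L (left (90° counter-clockwise)) -> East
  U (U-turn (180°)) -> West
Final: West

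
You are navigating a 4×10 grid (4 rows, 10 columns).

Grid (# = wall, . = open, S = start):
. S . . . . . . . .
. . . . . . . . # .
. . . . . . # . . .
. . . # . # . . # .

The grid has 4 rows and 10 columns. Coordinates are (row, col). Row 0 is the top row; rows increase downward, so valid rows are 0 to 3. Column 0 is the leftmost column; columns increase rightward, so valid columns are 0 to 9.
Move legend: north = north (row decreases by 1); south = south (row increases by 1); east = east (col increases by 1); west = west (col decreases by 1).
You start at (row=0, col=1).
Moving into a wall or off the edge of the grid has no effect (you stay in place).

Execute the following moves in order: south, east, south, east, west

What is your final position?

Start: (row=0, col=1)
  south (south): (row=0, col=1) -> (row=1, col=1)
  east (east): (row=1, col=1) -> (row=1, col=2)
  south (south): (row=1, col=2) -> (row=2, col=2)
  east (east): (row=2, col=2) -> (row=2, col=3)
  west (west): (row=2, col=3) -> (row=2, col=2)
Final: (row=2, col=2)

Answer: Final position: (row=2, col=2)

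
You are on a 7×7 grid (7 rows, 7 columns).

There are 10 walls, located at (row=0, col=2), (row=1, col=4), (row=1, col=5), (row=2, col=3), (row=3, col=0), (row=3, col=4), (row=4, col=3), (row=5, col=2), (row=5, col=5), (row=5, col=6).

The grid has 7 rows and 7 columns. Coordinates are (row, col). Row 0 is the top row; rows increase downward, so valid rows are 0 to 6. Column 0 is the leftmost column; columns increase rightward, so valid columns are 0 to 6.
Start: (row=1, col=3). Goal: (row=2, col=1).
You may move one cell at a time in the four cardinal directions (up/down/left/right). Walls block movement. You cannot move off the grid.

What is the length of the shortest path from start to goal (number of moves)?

BFS from (row=1, col=3) until reaching (row=2, col=1):
  Distance 0: (row=1, col=3)
  Distance 1: (row=0, col=3), (row=1, col=2)
  Distance 2: (row=0, col=4), (row=1, col=1), (row=2, col=2)
  Distance 3: (row=0, col=1), (row=0, col=5), (row=1, col=0), (row=2, col=1), (row=3, col=2)  <- goal reached here
One shortest path (3 moves): (row=1, col=3) -> (row=1, col=2) -> (row=1, col=1) -> (row=2, col=1)

Answer: Shortest path length: 3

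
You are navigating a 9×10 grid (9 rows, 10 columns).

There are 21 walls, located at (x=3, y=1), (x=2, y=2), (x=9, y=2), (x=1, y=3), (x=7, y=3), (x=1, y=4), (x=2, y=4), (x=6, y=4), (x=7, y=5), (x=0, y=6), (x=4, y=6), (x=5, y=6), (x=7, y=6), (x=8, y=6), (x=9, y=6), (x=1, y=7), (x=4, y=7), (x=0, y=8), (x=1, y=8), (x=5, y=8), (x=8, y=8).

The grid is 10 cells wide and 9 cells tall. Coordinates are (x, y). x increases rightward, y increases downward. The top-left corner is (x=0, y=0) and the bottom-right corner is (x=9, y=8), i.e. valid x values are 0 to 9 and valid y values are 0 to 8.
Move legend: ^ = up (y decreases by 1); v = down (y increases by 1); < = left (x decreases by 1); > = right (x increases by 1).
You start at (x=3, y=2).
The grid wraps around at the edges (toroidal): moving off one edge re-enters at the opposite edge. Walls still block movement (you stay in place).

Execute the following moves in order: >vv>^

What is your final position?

Start: (x=3, y=2)
  > (right): (x=3, y=2) -> (x=4, y=2)
  v (down): (x=4, y=2) -> (x=4, y=3)
  v (down): (x=4, y=3) -> (x=4, y=4)
  > (right): (x=4, y=4) -> (x=5, y=4)
  ^ (up): (x=5, y=4) -> (x=5, y=3)
Final: (x=5, y=3)

Answer: Final position: (x=5, y=3)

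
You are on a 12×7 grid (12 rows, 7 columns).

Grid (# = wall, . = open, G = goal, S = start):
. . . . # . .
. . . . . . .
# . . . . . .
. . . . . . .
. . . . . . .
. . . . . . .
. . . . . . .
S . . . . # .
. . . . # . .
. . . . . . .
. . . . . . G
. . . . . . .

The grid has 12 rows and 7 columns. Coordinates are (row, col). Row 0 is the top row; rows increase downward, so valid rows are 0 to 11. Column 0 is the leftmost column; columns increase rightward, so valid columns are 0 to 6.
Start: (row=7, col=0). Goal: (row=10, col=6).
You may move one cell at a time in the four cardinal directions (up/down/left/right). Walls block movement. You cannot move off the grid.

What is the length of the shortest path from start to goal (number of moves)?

BFS from (row=7, col=0) until reaching (row=10, col=6):
  Distance 0: (row=7, col=0)
  Distance 1: (row=6, col=0), (row=7, col=1), (row=8, col=0)
  Distance 2: (row=5, col=0), (row=6, col=1), (row=7, col=2), (row=8, col=1), (row=9, col=0)
  Distance 3: (row=4, col=0), (row=5, col=1), (row=6, col=2), (row=7, col=3), (row=8, col=2), (row=9, col=1), (row=10, col=0)
  Distance 4: (row=3, col=0), (row=4, col=1), (row=5, col=2), (row=6, col=3), (row=7, col=4), (row=8, col=3), (row=9, col=2), (row=10, col=1), (row=11, col=0)
  Distance 5: (row=3, col=1), (row=4, col=2), (row=5, col=3), (row=6, col=4), (row=9, col=3), (row=10, col=2), (row=11, col=1)
  Distance 6: (row=2, col=1), (row=3, col=2), (row=4, col=3), (row=5, col=4), (row=6, col=5), (row=9, col=4), (row=10, col=3), (row=11, col=2)
  Distance 7: (row=1, col=1), (row=2, col=2), (row=3, col=3), (row=4, col=4), (row=5, col=5), (row=6, col=6), (row=9, col=5), (row=10, col=4), (row=11, col=3)
  Distance 8: (row=0, col=1), (row=1, col=0), (row=1, col=2), (row=2, col=3), (row=3, col=4), (row=4, col=5), (row=5, col=6), (row=7, col=6), (row=8, col=5), (row=9, col=6), (row=10, col=5), (row=11, col=4)
  Distance 9: (row=0, col=0), (row=0, col=2), (row=1, col=3), (row=2, col=4), (row=3, col=5), (row=4, col=6), (row=8, col=6), (row=10, col=6), (row=11, col=5)  <- goal reached here
One shortest path (9 moves): (row=7, col=0) -> (row=7, col=1) -> (row=7, col=2) -> (row=7, col=3) -> (row=8, col=3) -> (row=9, col=3) -> (row=9, col=4) -> (row=9, col=5) -> (row=9, col=6) -> (row=10, col=6)

Answer: Shortest path length: 9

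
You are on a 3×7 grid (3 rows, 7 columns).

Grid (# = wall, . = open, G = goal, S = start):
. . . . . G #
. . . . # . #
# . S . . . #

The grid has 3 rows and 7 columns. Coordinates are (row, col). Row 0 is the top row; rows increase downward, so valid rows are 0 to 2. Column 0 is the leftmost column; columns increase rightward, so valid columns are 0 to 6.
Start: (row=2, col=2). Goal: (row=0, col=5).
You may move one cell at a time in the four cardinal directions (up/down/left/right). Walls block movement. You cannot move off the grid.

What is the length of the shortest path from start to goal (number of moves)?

BFS from (row=2, col=2) until reaching (row=0, col=5):
  Distance 0: (row=2, col=2)
  Distance 1: (row=1, col=2), (row=2, col=1), (row=2, col=3)
  Distance 2: (row=0, col=2), (row=1, col=1), (row=1, col=3), (row=2, col=4)
  Distance 3: (row=0, col=1), (row=0, col=3), (row=1, col=0), (row=2, col=5)
  Distance 4: (row=0, col=0), (row=0, col=4), (row=1, col=5)
  Distance 5: (row=0, col=5)  <- goal reached here
One shortest path (5 moves): (row=2, col=2) -> (row=2, col=3) -> (row=2, col=4) -> (row=2, col=5) -> (row=1, col=5) -> (row=0, col=5)

Answer: Shortest path length: 5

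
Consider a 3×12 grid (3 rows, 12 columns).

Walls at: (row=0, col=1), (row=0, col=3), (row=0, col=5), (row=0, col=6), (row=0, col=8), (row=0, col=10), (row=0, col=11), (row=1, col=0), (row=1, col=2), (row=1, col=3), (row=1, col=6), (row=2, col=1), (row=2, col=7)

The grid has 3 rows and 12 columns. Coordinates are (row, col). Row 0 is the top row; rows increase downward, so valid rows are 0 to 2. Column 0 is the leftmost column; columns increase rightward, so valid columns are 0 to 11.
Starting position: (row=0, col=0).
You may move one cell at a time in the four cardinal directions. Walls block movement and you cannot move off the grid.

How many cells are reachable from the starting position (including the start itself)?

Answer: Reachable cells: 1

Derivation:
BFS flood-fill from (row=0, col=0):
  Distance 0: (row=0, col=0)
Total reachable: 1 (grid has 23 open cells total)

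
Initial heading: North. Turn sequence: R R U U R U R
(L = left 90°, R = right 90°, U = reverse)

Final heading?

Answer: Final heading: South

Derivation:
Start: North
  R (right (90° clockwise)) -> East
  R (right (90° clockwise)) -> South
  U (U-turn (180°)) -> North
  U (U-turn (180°)) -> South
  R (right (90° clockwise)) -> West
  U (U-turn (180°)) -> East
  R (right (90° clockwise)) -> South
Final: South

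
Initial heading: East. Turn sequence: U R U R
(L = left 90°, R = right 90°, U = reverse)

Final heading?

Start: East
  U (U-turn (180°)) -> West
  R (right (90° clockwise)) -> North
  U (U-turn (180°)) -> South
  R (right (90° clockwise)) -> West
Final: West

Answer: Final heading: West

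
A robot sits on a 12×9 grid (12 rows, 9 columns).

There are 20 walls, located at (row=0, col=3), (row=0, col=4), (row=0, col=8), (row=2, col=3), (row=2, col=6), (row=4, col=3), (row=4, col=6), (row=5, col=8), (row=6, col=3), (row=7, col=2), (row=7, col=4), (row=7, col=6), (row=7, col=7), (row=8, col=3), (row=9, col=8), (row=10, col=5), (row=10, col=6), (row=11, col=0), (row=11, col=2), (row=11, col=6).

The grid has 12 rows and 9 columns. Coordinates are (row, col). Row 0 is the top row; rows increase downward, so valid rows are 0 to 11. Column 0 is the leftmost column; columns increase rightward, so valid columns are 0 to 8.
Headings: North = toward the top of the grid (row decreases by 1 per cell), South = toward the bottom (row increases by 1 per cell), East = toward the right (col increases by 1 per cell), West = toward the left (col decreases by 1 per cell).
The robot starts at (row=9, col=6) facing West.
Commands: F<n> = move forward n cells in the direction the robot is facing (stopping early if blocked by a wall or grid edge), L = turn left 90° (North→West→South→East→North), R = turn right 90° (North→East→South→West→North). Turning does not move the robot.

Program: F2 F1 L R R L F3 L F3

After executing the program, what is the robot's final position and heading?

Answer: Final position: (row=10, col=0), facing South

Derivation:
Start: (row=9, col=6), facing West
  F2: move forward 2, now at (row=9, col=4)
  F1: move forward 1, now at (row=9, col=3)
  L: turn left, now facing South
  R: turn right, now facing West
  R: turn right, now facing North
  L: turn left, now facing West
  F3: move forward 3, now at (row=9, col=0)
  L: turn left, now facing South
  F3: move forward 1/3 (blocked), now at (row=10, col=0)
Final: (row=10, col=0), facing South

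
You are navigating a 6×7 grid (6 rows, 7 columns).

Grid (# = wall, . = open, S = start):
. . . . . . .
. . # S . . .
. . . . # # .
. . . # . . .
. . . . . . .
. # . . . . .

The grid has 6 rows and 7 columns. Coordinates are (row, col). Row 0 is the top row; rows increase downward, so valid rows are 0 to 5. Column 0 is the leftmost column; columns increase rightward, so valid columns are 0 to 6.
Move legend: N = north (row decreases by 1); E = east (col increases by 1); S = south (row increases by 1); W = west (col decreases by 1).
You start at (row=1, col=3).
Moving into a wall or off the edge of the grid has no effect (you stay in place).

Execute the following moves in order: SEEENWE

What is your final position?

Start: (row=1, col=3)
  S (south): (row=1, col=3) -> (row=2, col=3)
  [×3]E (east): blocked, stay at (row=2, col=3)
  N (north): (row=2, col=3) -> (row=1, col=3)
  W (west): blocked, stay at (row=1, col=3)
  E (east): (row=1, col=3) -> (row=1, col=4)
Final: (row=1, col=4)

Answer: Final position: (row=1, col=4)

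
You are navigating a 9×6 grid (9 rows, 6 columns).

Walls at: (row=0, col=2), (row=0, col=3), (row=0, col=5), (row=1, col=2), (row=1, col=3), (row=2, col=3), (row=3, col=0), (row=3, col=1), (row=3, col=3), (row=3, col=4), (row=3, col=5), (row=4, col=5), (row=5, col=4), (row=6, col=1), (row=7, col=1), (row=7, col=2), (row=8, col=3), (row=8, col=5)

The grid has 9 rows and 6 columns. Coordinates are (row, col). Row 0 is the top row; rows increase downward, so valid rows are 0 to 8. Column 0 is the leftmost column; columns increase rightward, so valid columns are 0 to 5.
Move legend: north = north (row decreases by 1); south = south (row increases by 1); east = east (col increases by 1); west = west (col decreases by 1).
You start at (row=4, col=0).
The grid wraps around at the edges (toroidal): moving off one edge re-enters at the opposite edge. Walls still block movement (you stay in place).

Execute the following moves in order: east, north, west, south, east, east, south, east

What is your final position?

Answer: Final position: (row=6, col=3)

Derivation:
Start: (row=4, col=0)
  east (east): (row=4, col=0) -> (row=4, col=1)
  north (north): blocked, stay at (row=4, col=1)
  west (west): (row=4, col=1) -> (row=4, col=0)
  south (south): (row=4, col=0) -> (row=5, col=0)
  east (east): (row=5, col=0) -> (row=5, col=1)
  east (east): (row=5, col=1) -> (row=5, col=2)
  south (south): (row=5, col=2) -> (row=6, col=2)
  east (east): (row=6, col=2) -> (row=6, col=3)
Final: (row=6, col=3)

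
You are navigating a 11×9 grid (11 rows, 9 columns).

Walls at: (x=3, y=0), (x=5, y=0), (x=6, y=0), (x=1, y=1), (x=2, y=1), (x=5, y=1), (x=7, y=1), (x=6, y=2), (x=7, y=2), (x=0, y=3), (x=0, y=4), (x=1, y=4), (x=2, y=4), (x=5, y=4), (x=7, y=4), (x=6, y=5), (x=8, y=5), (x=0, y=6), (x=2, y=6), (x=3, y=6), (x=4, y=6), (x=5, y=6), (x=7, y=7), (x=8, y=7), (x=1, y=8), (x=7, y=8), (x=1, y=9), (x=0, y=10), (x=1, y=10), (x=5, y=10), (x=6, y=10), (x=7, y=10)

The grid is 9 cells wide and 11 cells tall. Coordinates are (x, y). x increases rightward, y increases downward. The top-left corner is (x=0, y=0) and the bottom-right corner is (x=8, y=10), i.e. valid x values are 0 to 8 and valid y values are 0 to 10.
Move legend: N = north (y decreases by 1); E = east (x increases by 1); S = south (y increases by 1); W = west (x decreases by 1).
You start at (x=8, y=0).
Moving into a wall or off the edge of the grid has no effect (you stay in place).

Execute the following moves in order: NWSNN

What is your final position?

Start: (x=8, y=0)
  N (north): blocked, stay at (x=8, y=0)
  W (west): (x=8, y=0) -> (x=7, y=0)
  S (south): blocked, stay at (x=7, y=0)
  N (north): blocked, stay at (x=7, y=0)
  N (north): blocked, stay at (x=7, y=0)
Final: (x=7, y=0)

Answer: Final position: (x=7, y=0)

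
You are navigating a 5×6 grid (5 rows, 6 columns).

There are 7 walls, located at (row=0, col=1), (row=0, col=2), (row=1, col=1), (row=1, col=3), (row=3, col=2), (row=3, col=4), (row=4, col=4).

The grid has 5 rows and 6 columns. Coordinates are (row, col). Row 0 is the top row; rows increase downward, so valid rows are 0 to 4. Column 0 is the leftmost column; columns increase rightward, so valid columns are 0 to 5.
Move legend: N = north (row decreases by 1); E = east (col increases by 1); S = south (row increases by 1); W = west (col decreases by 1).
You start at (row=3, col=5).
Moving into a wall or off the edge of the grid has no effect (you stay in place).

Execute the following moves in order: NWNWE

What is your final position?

Answer: Final position: (row=1, col=5)

Derivation:
Start: (row=3, col=5)
  N (north): (row=3, col=5) -> (row=2, col=5)
  W (west): (row=2, col=5) -> (row=2, col=4)
  N (north): (row=2, col=4) -> (row=1, col=4)
  W (west): blocked, stay at (row=1, col=4)
  E (east): (row=1, col=4) -> (row=1, col=5)
Final: (row=1, col=5)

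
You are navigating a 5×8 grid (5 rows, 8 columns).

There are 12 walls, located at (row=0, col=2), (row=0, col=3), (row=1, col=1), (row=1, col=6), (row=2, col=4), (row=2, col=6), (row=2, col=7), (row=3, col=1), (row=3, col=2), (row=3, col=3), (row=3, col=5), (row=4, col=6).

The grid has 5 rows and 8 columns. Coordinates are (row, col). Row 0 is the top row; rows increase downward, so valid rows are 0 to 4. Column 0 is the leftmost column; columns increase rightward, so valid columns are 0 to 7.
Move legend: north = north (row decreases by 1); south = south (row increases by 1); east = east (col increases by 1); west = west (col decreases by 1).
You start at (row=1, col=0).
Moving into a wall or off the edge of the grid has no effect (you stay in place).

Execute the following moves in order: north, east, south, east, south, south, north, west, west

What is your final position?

Start: (row=1, col=0)
  north (north): (row=1, col=0) -> (row=0, col=0)
  east (east): (row=0, col=0) -> (row=0, col=1)
  south (south): blocked, stay at (row=0, col=1)
  east (east): blocked, stay at (row=0, col=1)
  south (south): blocked, stay at (row=0, col=1)
  south (south): blocked, stay at (row=0, col=1)
  north (north): blocked, stay at (row=0, col=1)
  west (west): (row=0, col=1) -> (row=0, col=0)
  west (west): blocked, stay at (row=0, col=0)
Final: (row=0, col=0)

Answer: Final position: (row=0, col=0)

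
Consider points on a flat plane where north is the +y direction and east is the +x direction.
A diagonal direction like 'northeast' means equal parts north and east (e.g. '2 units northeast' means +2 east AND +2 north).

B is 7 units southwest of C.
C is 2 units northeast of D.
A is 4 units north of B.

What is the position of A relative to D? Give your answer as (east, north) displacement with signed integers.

Answer: A is at (east=-5, north=-1) relative to D.

Derivation:
Place D at the origin (east=0, north=0).
  C is 2 units northeast of D: delta (east=+2, north=+2); C at (east=2, north=2).
  B is 7 units southwest of C: delta (east=-7, north=-7); B at (east=-5, north=-5).
  A is 4 units north of B: delta (east=+0, north=+4); A at (east=-5, north=-1).
Therefore A relative to D: (east=-5, north=-1).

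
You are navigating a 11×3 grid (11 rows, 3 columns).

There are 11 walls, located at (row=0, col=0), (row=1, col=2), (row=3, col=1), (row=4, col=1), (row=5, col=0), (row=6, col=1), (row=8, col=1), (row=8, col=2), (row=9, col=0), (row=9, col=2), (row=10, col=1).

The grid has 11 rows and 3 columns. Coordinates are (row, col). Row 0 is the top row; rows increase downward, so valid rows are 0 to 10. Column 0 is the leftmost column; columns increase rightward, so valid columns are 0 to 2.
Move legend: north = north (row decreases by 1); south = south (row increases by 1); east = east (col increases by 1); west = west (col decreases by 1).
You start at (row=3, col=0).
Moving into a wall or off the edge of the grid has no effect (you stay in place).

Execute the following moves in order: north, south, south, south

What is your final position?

Answer: Final position: (row=4, col=0)

Derivation:
Start: (row=3, col=0)
  north (north): (row=3, col=0) -> (row=2, col=0)
  south (south): (row=2, col=0) -> (row=3, col=0)
  south (south): (row=3, col=0) -> (row=4, col=0)
  south (south): blocked, stay at (row=4, col=0)
Final: (row=4, col=0)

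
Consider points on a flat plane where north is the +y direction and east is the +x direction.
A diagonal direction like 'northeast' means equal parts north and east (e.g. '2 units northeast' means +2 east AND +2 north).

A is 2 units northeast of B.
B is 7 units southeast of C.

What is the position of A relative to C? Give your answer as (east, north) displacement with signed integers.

Answer: A is at (east=9, north=-5) relative to C.

Derivation:
Place C at the origin (east=0, north=0).
  B is 7 units southeast of C: delta (east=+7, north=-7); B at (east=7, north=-7).
  A is 2 units northeast of B: delta (east=+2, north=+2); A at (east=9, north=-5).
Therefore A relative to C: (east=9, north=-5).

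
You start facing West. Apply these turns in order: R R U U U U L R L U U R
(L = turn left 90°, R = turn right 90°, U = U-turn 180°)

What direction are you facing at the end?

Start: West
  R (right (90° clockwise)) -> North
  R (right (90° clockwise)) -> East
  U (U-turn (180°)) -> West
  U (U-turn (180°)) -> East
  U (U-turn (180°)) -> West
  U (U-turn (180°)) -> East
  L (left (90° counter-clockwise)) -> North
  R (right (90° clockwise)) -> East
  L (left (90° counter-clockwise)) -> North
  U (U-turn (180°)) -> South
  U (U-turn (180°)) -> North
  R (right (90° clockwise)) -> East
Final: East

Answer: Final heading: East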